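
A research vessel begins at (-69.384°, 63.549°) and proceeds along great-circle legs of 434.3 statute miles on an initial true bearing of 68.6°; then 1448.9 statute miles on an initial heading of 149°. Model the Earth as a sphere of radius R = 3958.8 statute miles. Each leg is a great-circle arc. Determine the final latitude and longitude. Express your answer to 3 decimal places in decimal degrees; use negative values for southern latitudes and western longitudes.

Apply the spherical direct solution leg by leg, carrying full precision between legs.
Leg 1: from (-69.384°, 63.549°), δ = 434.3/3958.8 = 0.109705 rad, θ = 68.6° → φ = -66.387°, λ = 78.292°.
Leg 2: from (-66.387°, 78.292°), δ = 1448.9/3958.8 = 0.365995 rad, θ = 149° → φ = -78.086°, λ = 141.529°.

latitude -78.086°, longitude 141.529°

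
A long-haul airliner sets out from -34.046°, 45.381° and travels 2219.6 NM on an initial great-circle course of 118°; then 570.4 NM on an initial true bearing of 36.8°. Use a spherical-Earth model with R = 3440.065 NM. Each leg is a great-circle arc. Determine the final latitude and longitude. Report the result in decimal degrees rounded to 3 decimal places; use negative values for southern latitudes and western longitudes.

latitude -35.110°, longitude 98.819°

Apply the spherical direct solution leg by leg, carrying full precision between legs.
Leg 1: from (-34.046°, 45.381°), δ = 2219.6/3440.065 = 0.645220 rad, θ = 118° → φ = -42.941°, λ = 91.877°.
Leg 2: from (-42.941°, 91.877°), δ = 570.4/3440.065 = 0.165811 rad, θ = 36.8° → φ = -35.110°, λ = 98.819°.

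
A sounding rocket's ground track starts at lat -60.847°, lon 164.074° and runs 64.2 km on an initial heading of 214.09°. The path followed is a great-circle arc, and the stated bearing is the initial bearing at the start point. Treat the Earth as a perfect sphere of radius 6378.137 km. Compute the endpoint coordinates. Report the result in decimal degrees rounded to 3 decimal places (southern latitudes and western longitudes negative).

δ = 64.2/6378.137 = 0.010066 rad (0.5767°).
With φ₁ = -60.847° = -1.061980 rad and θ = 214.09° = 3.736575 rad:
Applying the spherical law of cosines for sides, sin φ₂ = sin φ₁ cos δ + cos φ₁ sin δ cos θ = -0.877338, so φ₂ = -61.323°.
Δλ = atan2( sin θ sin δ cos φ₁ , cos δ − sin φ₁ sin φ₂ ) = atan2(-0.002748, 0.233750) = -0.011757 rad = -0.674°.
Hence λ₂ = 164.074° + -0.674° = 163.400°.

latitude -61.323°, longitude 163.400°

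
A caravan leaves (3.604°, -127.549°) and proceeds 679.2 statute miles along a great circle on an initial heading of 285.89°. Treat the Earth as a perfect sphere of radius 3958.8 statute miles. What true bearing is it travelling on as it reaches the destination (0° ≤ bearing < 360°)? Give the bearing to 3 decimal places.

δ = 679.2/3958.8 = 0.171567 rad (9.8301°).
With φ₁ = 3.604° = 0.062902 rad and θ = 285.89° = 4.989722 rad:
Applying the spherical law of cosines for sides, sin φ₂ = sin φ₁ cos δ + cos φ₁ sin δ cos θ = 0.108588, so φ₂ = 6.234°.
Then Δλ = atan2(-0.163878, 0.978493) = -0.165940 rad, from sin θ sin δ cos φ₁ over cos δ − sin φ₁ sin φ₂.
λ₂ = λ₁ + Δλ = -137.057°.
The forward bearing on arrival equals the back-azimuth from the destination plus 180°.
Back-azimuth from P₂ (6.234°, -137.057°) to P₁ (3.604°, -127.549°), with Δλ' = λ₁ − λ₂ = 9.508°: atan2( sin Δλ' cos φ₁ , cos φ₂ sin φ₁ − sin φ₂ cos φ₁ cos Δλ' ) = 105.073°.
Final bearing = (105.073° + 180°) mod 360° = 285.073°.

final bearing 285.073°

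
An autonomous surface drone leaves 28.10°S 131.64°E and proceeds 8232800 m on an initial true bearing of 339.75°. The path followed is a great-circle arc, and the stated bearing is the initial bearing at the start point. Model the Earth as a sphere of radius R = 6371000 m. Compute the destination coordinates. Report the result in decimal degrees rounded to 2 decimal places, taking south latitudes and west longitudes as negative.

Central angle δ = d/R = 1.292230 rad.
With φ₁ = -28.10° = -0.490438 rad and θ = 339.75° = 5.929756 rad:
Applying the spherical law of cosines for sides, sin φ₂ = sin φ₁ cos δ + cos φ₁ sin δ cos θ = 0.666183, so φ₂ = 41.77°.
Then Δλ = atan2(-0.293549, 0.588757) = -0.462520 rad, from sin θ sin δ cos φ₁ over cos δ − sin φ₁ sin φ₂.
Hence λ₂ = 131.64° + -26.50° = 105.14°.

latitude 41.77°, longitude 105.14°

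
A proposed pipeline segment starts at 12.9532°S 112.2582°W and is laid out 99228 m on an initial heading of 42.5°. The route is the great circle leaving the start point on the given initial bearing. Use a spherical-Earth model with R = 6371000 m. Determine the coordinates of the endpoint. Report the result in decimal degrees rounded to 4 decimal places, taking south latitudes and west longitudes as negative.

Angular distance δ = d/R = 99228 / 6371000 = 0.015575 rad.
With φ₁ = -12.9532° = -0.226076 rad and θ = 42.5° = 0.741765 rad:
Destination latitude: φ₂ = arcsin( sin φ₁ cos δ + cos φ₁ sin δ cos θ ) = arcsin(-0.212938) = -12.2946°.
Then Δλ = atan2(0.010254, 0.952148) = 0.010769 rad, from sin θ sin δ cos φ₁ over cos δ − sin φ₁ sin φ₂.
λ₂ = λ₁ + Δλ = -111.6412°.

latitude -12.2946°, longitude -111.6412°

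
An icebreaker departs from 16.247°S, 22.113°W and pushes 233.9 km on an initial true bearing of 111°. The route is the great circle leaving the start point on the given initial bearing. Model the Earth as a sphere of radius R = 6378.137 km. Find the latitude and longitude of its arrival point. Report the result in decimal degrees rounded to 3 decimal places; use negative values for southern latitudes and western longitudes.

latitude -16.990°, longitude -20.062°

δ = 233.9/6378.137 = 0.036672 rad (2.1012°).
Start latitude φ₁ = -0.283564 rad; initial bearing θ = 1.937315 rad.
Destination latitude: φ₂ = arcsin( sin φ₁ cos δ + cos φ₁ sin δ cos θ ) = arcsin(-0.292205) = -16.990°.
For the longitude increment, Δλ = atan2( sin θ sin δ cos φ₁, cos δ − sin φ₁ sin φ₂ ) = atan2(0.032862, 0.917575) = 2.051°.
Hence λ₂ = -22.113° + 2.051° = -20.062°.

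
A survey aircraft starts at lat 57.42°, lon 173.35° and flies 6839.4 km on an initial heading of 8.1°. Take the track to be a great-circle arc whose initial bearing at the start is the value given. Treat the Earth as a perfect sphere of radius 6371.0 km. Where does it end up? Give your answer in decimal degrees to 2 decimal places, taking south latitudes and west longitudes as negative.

latitude 60.52°, longitude -21.22°

The arc subtends δ = 6839.4/6371 = 1.073521 rad at the centre.
With φ₁ = 57.42° = 1.002168 rad and θ = 8.1° = 0.141372 rad:
Destination latitude: φ₂ = arcsin( sin φ₁ cos δ + cos φ₁ sin δ cos θ ) = arcsin(0.870505) = 60.52°.
Δλ = atan2( sin θ sin δ cos φ₁ , cos δ − sin φ₁ sin φ₂ ) = atan2(0.066683, -0.256490) = 2.887241 rad = 165.43°.
λ₂ = 173.35° + 165.43° = 338.78°, normalized to (−180°, 180°] → -21.22°.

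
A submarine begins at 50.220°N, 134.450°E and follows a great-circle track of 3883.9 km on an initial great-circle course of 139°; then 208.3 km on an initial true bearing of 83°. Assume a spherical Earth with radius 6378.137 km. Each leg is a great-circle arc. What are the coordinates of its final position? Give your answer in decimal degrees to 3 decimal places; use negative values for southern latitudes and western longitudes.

latitude 20.958°, longitude 160.097°

Apply the spherical direct solution leg by leg, carrying full precision between legs.
Leg 1: from (50.220°, 134.450°), δ = 3883.9/6378.137 = 0.608940 rad, θ = 139° → φ = 20.742°, λ = 158.108°.
Leg 2: from (20.742°, 158.108°), δ = 208.3/6378.137 = 0.032658 rad, θ = 83° → φ = 20.958°, λ = 160.097°.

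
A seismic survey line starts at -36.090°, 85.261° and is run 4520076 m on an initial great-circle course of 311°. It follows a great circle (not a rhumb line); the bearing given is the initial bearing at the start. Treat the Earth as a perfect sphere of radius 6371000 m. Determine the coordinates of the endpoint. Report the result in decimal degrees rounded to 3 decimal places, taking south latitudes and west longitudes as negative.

latitude -5.829°, longitude 55.644°

Angular distance δ = d/R = 4520076 / 6371000 = 0.709477 rad.
Start latitude φ₁ = -0.629889 rad; initial bearing θ = 5.427974 rad.
sin φ₂ = sin φ₁ cos δ + cos φ₁ sin δ cos θ = (-0.589055)(0.758703) + (0.808093)(0.651437)(0.656059) = -0.101554
φ₂ = asin(-0.101554) = -0.101730 rad = -5.829°.
Δλ = atan2( sin θ sin δ cos φ₁ , cos δ − sin φ₁ sin φ₂ ) = atan2(-0.397295, 0.698882) = -0.516915 rad = -29.617°.
λ₂ = λ₁ + Δλ = 55.644°.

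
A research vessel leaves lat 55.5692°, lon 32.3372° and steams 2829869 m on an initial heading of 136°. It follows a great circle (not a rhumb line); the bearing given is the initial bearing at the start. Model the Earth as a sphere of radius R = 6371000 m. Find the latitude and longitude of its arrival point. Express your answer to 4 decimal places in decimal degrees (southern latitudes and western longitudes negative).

latitude 34.7500°, longitude 53.6404°

Angular distance δ = d/R = 2829869 / 6371000 = 0.444180 rad.
With φ₁ = 55.5692° = 0.969866 rad and θ = 136° = 2.373648 rad:
sin φ₂ = sin φ₁ cos δ + cos φ₁ sin δ cos θ = (0.824810)(0.902963) + (0.565410)(0.429717)(-0.719340) = 0.569997
φ₂ = asin(0.569997) = 0.606503 rad = 34.7500°.
Then Δλ = atan2(0.168779, 0.432824) = 0.371811 rad, from sin θ sin δ cos φ₁ over cos δ − sin φ₁ sin φ₂.
λ₂ = 32.3372° + 21.3032° = 53.6404°.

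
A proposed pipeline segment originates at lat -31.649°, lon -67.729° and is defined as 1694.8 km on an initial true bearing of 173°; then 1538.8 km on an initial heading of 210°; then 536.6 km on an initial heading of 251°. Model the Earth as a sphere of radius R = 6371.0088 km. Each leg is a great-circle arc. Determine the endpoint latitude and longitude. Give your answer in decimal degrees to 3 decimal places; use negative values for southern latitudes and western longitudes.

Apply the spherical direct solution leg by leg, carrying full precision between legs.
Leg 1: from (-31.649°, -67.729°), δ = 1694.8/6371.0088 = 0.266018 rad, θ = 173° → φ = -46.751°, λ = -65.049°.
Leg 2: from (-46.751°, -65.049°), δ = 1538.8/6371.0088 = 0.241532 rad, θ = 210° → φ = -58.121°, λ = -78.137°.
Leg 3: from (-58.121°, -78.137°), δ = 536.6/6371.0088 = 0.084225 rad, θ = 251° → φ = -59.387°, λ = -87.124°.

latitude -59.387°, longitude -87.124°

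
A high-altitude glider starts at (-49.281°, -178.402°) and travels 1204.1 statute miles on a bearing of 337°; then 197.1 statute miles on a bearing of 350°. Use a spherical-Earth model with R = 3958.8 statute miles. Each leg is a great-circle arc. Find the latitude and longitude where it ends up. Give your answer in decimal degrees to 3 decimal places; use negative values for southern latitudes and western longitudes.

latitude -30.097°, longitude 173.013°

Apply the spherical direct solution leg by leg, carrying full precision between legs.
Leg 1: from (-49.281°, -178.402°), δ = 1204.1/3958.8 = 0.304158 rad, θ = 337° → φ = -32.908°, λ = 173.586°.
Leg 2: from (-32.908°, 173.586°), δ = 197.1/3958.8 = 0.049788 rad, θ = 350° → φ = -30.097°, λ = 173.013°.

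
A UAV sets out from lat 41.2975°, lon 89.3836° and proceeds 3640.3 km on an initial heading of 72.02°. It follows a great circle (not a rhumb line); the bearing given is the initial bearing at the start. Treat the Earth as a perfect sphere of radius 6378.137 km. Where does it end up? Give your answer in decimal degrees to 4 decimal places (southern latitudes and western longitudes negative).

latitude 42.8949°, longitude 133.9262°

δ = 3640.3/6378.137 = 0.570747 rad (32.7014°).
Converting: φ₁ = 0.720777 rad, θ = 1.256986 rad.
sin φ₂ = sin φ₁ cos δ + cos φ₁ sin δ cos θ = (0.659969)(0.841498) + (0.751293)(0.540260)(0.308685) = 0.680656
φ₂ = asin(0.680656) = 0.748657 rad = 42.8949°.
For the longitude increment, Δλ = atan2( sin θ sin δ cos φ₁, cos δ − sin φ₁ sin φ₂ ) = atan2(0.386072, 0.392286) = 44.5426°.
λ₂ = λ₁ + Δλ = 133.9262°.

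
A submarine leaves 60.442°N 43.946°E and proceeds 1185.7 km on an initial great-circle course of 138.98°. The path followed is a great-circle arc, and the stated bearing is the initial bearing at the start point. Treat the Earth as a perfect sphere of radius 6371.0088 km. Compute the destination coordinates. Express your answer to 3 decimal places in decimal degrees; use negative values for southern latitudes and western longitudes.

latitude 51.810°, longitude 55.274°

δ = 1185.7/6371.0088 = 0.186109 rad (10.6632°).
Start latitude φ₁ = 1.054912 rad; initial bearing θ = 2.425659 rad.
Destination latitude: φ₂ = arcsin( sin φ₁ cos δ + cos φ₁ sin δ cos θ ) = arcsin(0.785967) = 51.810°.
Δλ = atan2( sin θ sin δ cos φ₁ , cos δ − sin φ₁ sin φ₂ ) = atan2(0.059909, 0.299053) = 0.197711 rad = 11.328°.
λ₂ = 43.946° + 11.328° = 55.274°.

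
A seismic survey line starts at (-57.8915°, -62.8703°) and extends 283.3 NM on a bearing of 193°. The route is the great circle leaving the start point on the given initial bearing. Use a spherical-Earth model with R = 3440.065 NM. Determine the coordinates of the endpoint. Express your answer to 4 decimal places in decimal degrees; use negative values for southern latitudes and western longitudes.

Central angle δ = d/R = 0.082353 rad.
With φ₁ = -57.8915° = -1.010397 rad and θ = 193° = 3.368485 rad:
Destination latitude: φ₂ = arcsin( sin φ₁ cos δ + cos φ₁ sin δ cos θ ) = arcsin(-0.886775) = -62.4707°.
Then Δλ = atan2(-0.009836, 0.245474) = -0.040046 rad, from sin θ sin δ cos φ₁ over cos δ − sin φ₁ sin φ₂.
λ₂ = -62.8703° + -2.2945° = -65.1648°.

latitude -62.4707°, longitude -65.1648°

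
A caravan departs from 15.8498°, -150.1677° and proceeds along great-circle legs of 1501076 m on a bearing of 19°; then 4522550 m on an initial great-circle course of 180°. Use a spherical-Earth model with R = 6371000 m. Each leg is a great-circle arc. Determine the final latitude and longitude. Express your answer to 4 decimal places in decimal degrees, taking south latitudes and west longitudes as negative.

latitude -12.1240°, longitude -145.2043°

Apply the spherical direct solution leg by leg, carrying full precision between legs.
Leg 1: from (15.8498°, -150.1677°), δ = 1501076/6371000 = 0.235611 rad, θ = 19° → φ = 28.5482°, λ = -145.2043°.
Leg 2: from (28.5482°, -145.2043°), δ = 4522550/6371000 = 0.709865 rad, θ = 180° → φ = -12.1240°, λ = -145.2043°.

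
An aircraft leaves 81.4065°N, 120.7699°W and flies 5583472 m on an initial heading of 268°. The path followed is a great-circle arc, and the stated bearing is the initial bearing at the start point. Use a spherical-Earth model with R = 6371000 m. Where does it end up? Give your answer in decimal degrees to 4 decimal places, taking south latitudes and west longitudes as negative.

δ = 5583472/6371000 = 0.876389 rad (50.2134°).
With φ₁ = 81.4065° = 1.420811 rad and θ = 268° = 4.677482 rad:
Applying the spherical law of cosines for sides, sin φ₂ = sin φ₁ cos δ + cos φ₁ sin δ cos θ = 0.628739, so φ₂ = 38.9571°.
Then Δλ = atan2(-0.114752, 0.018250) = -1.413077 rad, from sin θ sin δ cos φ₁ over cos δ − sin φ₁ sin φ₂.
λ₂ = -120.7699° + -80.9634° = -201.7333°, normalized to (−180°, 180°] → 158.2667°.

latitude 38.9571°, longitude 158.2667°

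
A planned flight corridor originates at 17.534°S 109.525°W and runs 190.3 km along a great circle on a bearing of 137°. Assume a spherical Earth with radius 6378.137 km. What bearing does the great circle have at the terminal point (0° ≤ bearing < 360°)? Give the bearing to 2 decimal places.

final bearing 136.62°

δ = 190.3/6378.137 = 0.029836 rad (1.7095°).
Converting: φ₁ = -0.306026 rad, θ = 2.391101 rad.
Applying the spherical law of cosines for sides, sin φ₂ = sin φ₁ cos δ + cos φ₁ sin δ cos θ = -0.321942, so φ₂ = -18.780°.
For the longitude increment, Δλ = atan2( sin θ sin δ cos φ₁, cos δ − sin φ₁ sin φ₂ ) = atan2(0.019400, 0.902563) = 1.231°.
λ₂ = -109.525° + 1.231° = -108.294°.
The forward bearing on arrival equals the back-azimuth from the destination plus 180°.
Back-azimuth from P₂ (-18.78°, -108.29°) to P₁ (-17.53°, -109.53°), with Δλ' = λ₁ − λ₂ = -1.23°: atan2( sin Δλ' cos φ₁ , cos φ₂ sin φ₁ − sin φ₂ cos φ₁ cos Δλ' ) = 316.62°.
Final bearing = (316.62° + 180°) mod 360° = 136.62°.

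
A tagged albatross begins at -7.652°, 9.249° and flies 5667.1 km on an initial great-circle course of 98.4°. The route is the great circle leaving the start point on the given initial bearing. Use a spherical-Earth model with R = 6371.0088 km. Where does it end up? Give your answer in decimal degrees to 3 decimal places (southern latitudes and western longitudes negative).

Angular distance δ = d/R = 5667.1 / 6371.0088 = 0.889514 rad.
With φ₁ = -7.652° = -0.133553 rad and θ = 98.4° = 1.717404 rad:
sin φ₂ = sin φ₁ cos δ + cos φ₁ sin δ cos θ = (-0.133156)(0.629790) + (0.991095)(0.776766)(-0.146083) = -0.196322
φ₂ = asin(-0.196322) = -0.197606 rad = -11.322°.
Then Δλ = atan2(0.761590, 0.603648) = 0.900574 rad, from sin θ sin δ cos φ₁ over cos δ − sin φ₁ sin φ₂.
λ₂ = 9.249° + 51.599° = 60.848°.

latitude -11.322°, longitude 60.848°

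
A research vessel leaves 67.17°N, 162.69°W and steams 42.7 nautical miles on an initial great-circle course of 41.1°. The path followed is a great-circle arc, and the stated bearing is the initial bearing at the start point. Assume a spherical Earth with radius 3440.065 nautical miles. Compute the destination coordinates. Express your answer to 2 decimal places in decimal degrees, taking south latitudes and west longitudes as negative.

The arc subtends δ = 42.7/3440.065 = 0.012413 rad at the centre.
With φ₁ = 67.17° = 1.172338 rad and θ = 41.1° = 0.717330 rad:
Applying the spherical law of cosines for sides, sin φ₂ = sin φ₁ cos δ + cos φ₁ sin δ cos θ = 0.925218, so φ₂ = 67.70°.
Then Δλ = atan2(0.003166, 0.147186) = 0.021506 rad, from sin θ sin δ cos φ₁ over cos δ − sin φ₁ sin φ₂.
Hence λ₂ = -162.69° + 1.23° = -161.46°.

latitude 67.70°, longitude -161.46°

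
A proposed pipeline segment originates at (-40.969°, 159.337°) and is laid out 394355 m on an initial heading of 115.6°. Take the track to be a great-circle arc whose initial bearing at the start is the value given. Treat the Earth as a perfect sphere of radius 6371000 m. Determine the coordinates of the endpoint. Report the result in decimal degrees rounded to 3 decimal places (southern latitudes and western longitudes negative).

latitude -42.421°, longitude 163.671°

δ = 394355/6371000 = 0.061898 rad (3.5465°).
Converting: φ₁ = -0.715044 rad, θ = 2.017601 rad.
Applying the spherical law of cosines for sides, sin φ₂ = sin φ₁ cos δ + cos φ₁ sin δ cos θ = -0.674577, so φ₂ = -42.421°.
For the longitude increment, Δλ = atan2( sin θ sin δ cos φ₁, cos δ − sin φ₁ sin φ₂ ) = atan2(0.042122, 0.555798) = 4.334°.
λ₂ = 159.337° + 4.334° = 163.671°.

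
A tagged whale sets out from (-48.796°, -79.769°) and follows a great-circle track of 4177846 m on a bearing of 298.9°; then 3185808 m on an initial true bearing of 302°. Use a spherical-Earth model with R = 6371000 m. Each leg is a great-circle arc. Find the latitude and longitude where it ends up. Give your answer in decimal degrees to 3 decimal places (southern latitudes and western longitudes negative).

latitude -6.911°, longitude -139.614°

Apply the spherical direct solution leg by leg, carrying full precision between legs.
Leg 1: from (-48.796°, -79.769°), δ = 4177846/6371000 = 0.655760 rad, θ = 298.9° → φ = -23.715°, λ = -115.435°.
Leg 2: from (-23.715°, -115.435°), δ = 3185808/6371000 = 0.500048 rad, θ = 302° → φ = -6.911°, λ = -139.614°.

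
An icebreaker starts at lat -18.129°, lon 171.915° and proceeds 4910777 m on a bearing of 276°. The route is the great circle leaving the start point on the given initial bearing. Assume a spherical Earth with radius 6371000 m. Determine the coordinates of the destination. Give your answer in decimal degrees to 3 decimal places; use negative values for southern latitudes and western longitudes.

Central angle δ = d/R = 0.770802 rad.
Start latitude φ₁ = -0.316411 rad; initial bearing θ = 4.817109 rad.
Destination latitude: φ₂ = arcsin( sin φ₁ cos δ + cos φ₁ sin δ cos θ ) = arcsin(-0.153999) = -8.859°.
For the longitude increment, Δλ = atan2( sin θ sin δ cos φ₁, cos δ − sin φ₁ sin φ₂ ) = atan2(-0.658497, 0.669435) = -44.528°.
λ₂ = 171.915° + -44.528° = 127.387°.

latitude -8.859°, longitude 127.387°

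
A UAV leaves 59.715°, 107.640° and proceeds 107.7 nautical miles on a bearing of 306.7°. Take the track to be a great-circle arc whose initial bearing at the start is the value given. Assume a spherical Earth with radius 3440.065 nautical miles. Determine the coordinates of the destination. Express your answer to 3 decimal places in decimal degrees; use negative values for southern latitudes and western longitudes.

latitude 60.755°, longitude 104.695°

δ = 107.7/3440.065 = 0.031308 rad (1.7938°).
Converting: φ₁ = 1.042223 rad, θ = 5.352925 rad.
Applying the spherical law of cosines for sides, sin φ₂ = sin φ₁ cos δ + cos φ₁ sin δ cos θ = 0.872538, so φ₂ = 60.755°.
Δλ = atan2( sin θ sin δ cos φ₁ , cos δ − sin φ₁ sin φ₂ ) = atan2(-0.012657, 0.246049) = -0.051395 rad = -2.945°.
λ₂ = λ₁ + Δλ = 104.695°.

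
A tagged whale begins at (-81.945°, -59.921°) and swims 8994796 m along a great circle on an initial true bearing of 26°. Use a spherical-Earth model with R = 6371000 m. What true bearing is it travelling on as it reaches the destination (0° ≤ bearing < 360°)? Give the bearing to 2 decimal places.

The arc subtends δ = 8994796/6371000 = 1.411834 rad at the centre.
With φ₁ = -81.945° = -1.430210 rad and θ = 26° = 0.453786 rad:
Destination latitude: φ₂ = arcsin( sin φ₁ cos δ + cos φ₁ sin δ cos θ ) = arcsin(-0.032377) = -1.855°.
Δλ = atan2( sin θ sin δ cos φ₁ , cos δ − sin φ₁ sin φ₂ ) = atan2(0.060652, 0.126236) = 0.447897 rad = 25.663°.
λ₂ = -59.921° + 25.663° = -34.258°.
The forward bearing on arrival equals the back-azimuth from the destination plus 180°.
Back-azimuth from P₂ (-1.86°, -34.26°) to P₁ (-81.94°, -59.92°), with Δλ' = λ₁ − λ₂ = -25.66°: atan2( sin Δλ' cos φ₁ , cos φ₂ sin φ₁ − sin φ₂ cos φ₁ cos Δλ' ) = 183.52°.
Final bearing = (183.52° + 180°) mod 360° = 3.52°.

final bearing 3.52°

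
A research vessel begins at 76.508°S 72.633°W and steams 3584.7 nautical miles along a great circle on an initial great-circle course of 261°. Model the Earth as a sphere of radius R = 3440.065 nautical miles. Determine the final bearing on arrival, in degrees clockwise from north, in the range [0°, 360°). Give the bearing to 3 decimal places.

final bearing 344.325°

Angular distance δ = d/R = 3584.7 / 3440.065 = 1.042044 rad.
Start latitude φ₁ = -1.335317 rad; initial bearing θ = 4.555309 rad.
Applying the spherical law of cosines for sides, sin φ₂ = sin φ₁ cos δ + cos φ₁ sin δ cos θ = -0.522048, so φ₂ = -31.470°.
Then Δλ = atan2(-0.198968, -0.003184) = -1.586800 rad, from sin θ sin δ cos φ₁ over cos δ − sin φ₁ sin φ₂.
Hence λ₂ = -72.633° + -90.917° = -163.550°.
The forward bearing on arrival equals the back-azimuth from the destination plus 180°.
Back-azimuth from P₂ (-31.470°, -163.550°) to P₁ (-76.508°, -72.633°), with Δλ' = λ₁ − λ₂ = 90.917°: atan2( sin Δλ' cos φ₁ , cos φ₂ sin φ₁ − sin φ₂ cos φ₁ cos Δλ' ) = 164.325°.
Final bearing = (164.325° + 180°) mod 360° = 344.325°.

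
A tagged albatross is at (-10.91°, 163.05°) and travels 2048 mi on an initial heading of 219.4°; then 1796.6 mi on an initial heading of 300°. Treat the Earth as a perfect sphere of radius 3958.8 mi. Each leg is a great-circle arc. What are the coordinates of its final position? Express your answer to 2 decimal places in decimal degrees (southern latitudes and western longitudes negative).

Apply the spherical direct solution leg by leg, carrying full precision between legs.
Leg 1: from (-10.91°, 163.05°), δ = 2048/3958.8 = 0.517328 rad, θ = 219.4° → φ = -32.67°, λ = 141.16°.
Leg 2: from (-32.67°, 141.16°), δ = 1796.6/3958.8 = 0.453824 rad, θ = 300° → φ = -17.49°, λ = 117.70°.

latitude -17.49°, longitude 117.70°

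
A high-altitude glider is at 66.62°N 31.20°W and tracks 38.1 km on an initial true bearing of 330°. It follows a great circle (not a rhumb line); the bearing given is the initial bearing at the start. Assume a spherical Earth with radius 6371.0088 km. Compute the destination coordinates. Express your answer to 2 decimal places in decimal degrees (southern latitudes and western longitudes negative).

latitude 66.92°, longitude -31.64°

δ = 38.1/6371.0088 = 0.005980 rad (0.3426°).
Converting: φ₁ = 1.162738 rad, θ = 5.759587 rad.
Destination latitude: φ₂ = arcsin( sin φ₁ cos δ + cos φ₁ sin δ cos θ ) = arcsin(0.919932) = 66.92°.
Then Δλ = atan2(-0.001187, 0.155583) = -0.007626 rad, from sin θ sin δ cos φ₁ over cos δ − sin φ₁ sin φ₂.
Hence λ₂ = -31.20° + -0.44° = -31.64°.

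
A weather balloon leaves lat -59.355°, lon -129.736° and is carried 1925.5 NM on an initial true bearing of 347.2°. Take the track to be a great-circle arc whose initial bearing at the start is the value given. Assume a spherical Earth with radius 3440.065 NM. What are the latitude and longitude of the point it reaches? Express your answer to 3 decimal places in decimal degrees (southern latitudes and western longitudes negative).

Central angle δ = d/R = 0.559728 rad.
Converting: φ₁ = -1.035940 rad, θ = 6.059783 rad.
sin φ₂ = sin φ₁ cos δ + cos φ₁ sin δ cos θ = (-0.860342)(0.847400) + (0.509717)(0.530956)(0.975149) = -0.465142
φ₂ = asin(-0.465142) = -0.483795 rad = -27.719°.
For the longitude increment, Δλ = atan2( sin θ sin δ cos φ₁, cos δ − sin φ₁ sin φ₂ ) = atan2(-0.059959, 0.447219) = -7.636°.
Hence λ₂ = -129.736° + -7.636° = -137.372°.

latitude -27.719°, longitude -137.372°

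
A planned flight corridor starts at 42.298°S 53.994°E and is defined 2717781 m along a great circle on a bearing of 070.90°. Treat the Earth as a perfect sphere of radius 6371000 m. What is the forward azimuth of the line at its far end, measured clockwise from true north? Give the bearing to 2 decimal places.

final bearing 54.49°

δ = 2717781/6371000 = 0.426586 rad (24.4416°).
Converting: φ₁ = -0.738239 rad, θ = 1.237438 rad.
sin φ₂ = sin φ₁ cos δ + cos φ₁ sin δ cos θ = (-0.672987)(0.910384) + (0.739655)(0.413765)(0.327218) = -0.512533
φ₂ = asin(-0.512533) = -0.538132 rad = -30.833°.
For the longitude increment, Δλ = atan2( sin θ sin δ cos φ₁, cos δ − sin φ₁ sin φ₂ ) = atan2(0.289195, 0.565456) = 27.087°.
λ₂ = 53.994° + 27.087° = 81.081°.
The forward bearing on arrival equals the back-azimuth from the destination plus 180°.
Back-azimuth from P₂ (-30.83°, 81.08°) to P₁ (-42.30°, 53.99°), with Δλ' = λ₁ − λ₂ = -27.09°: atan2( sin Δλ' cos φ₁ , cos φ₂ sin φ₁ − sin φ₂ cos φ₁ cos Δλ' ) = 234.49°.
Final bearing = (234.49° + 180°) mod 360° = 54.49°.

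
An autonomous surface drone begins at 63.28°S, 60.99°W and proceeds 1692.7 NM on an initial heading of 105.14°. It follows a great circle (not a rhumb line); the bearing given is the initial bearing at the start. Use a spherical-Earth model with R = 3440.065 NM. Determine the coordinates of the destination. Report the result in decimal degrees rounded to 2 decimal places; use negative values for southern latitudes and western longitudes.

Angular distance δ = d/R = 1692.7 / 3440.065 = 0.492055 rad.
With φ₁ = -63.28° = -1.104444 rad and θ = 105.14° = 1.835039 rad:
Destination latitude: φ₂ = arcsin( sin φ₁ cos δ + cos φ₁ sin δ cos θ ) = arcsin(-0.842727) = -57.43°.
Then Δλ = atan2(0.205050, 0.128628) = 1.010544 rad, from sin θ sin δ cos φ₁ over cos δ − sin φ₁ sin φ₂.
Hence λ₂ = -60.99° + 57.90° = -3.09°.

latitude -57.43°, longitude -3.09°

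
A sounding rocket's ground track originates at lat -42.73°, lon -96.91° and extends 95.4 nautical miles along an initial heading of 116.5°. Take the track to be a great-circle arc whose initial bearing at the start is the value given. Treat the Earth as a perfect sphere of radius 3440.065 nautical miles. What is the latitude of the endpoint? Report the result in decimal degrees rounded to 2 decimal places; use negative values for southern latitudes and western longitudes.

δ = 95.4/3440.065 = 0.027732 rad (1.5889°).
Start latitude φ₁ = -0.745779 rad; initial bearing θ = 2.033309 rad.
sin φ₂ = sin φ₁ cos δ + cos φ₁ sin δ cos θ = (-0.678544)(0.999615) + (0.734559)(0.027728)(-0.446198) = -0.687372
φ₂ = asin(-0.687372) = -0.757864 rad = -43.42°.
Δλ = atan2( sin θ sin δ cos φ₁ , cos δ − sin φ₁ sin φ₂ ) = atan2(0.018228, 0.533203) = 0.034173 rad = 1.96°.
λ₂ = -96.91° + 1.96° = -94.95°.

latitude -43.42°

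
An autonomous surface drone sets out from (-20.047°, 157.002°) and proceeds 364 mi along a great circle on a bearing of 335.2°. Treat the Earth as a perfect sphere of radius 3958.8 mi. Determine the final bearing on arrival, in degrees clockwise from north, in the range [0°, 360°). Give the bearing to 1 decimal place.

final bearing 335.9°

The arc subtends δ = 364/3958.8 = 0.091947 rad at the centre.
Start latitude φ₁ = -0.349886 rad; initial bearing θ = 5.850344 rad.
Destination latitude: φ₂ = arcsin( sin φ₁ cos δ + cos φ₁ sin δ cos θ ) = arcsin(-0.263043) = -15.251°.
For the longitude increment, Δλ = atan2( sin θ sin δ cos φ₁, cos δ − sin φ₁ sin φ₂ ) = atan2(-0.036180, 0.905607) = -2.288°.
λ₂ = λ₁ + Δλ = 154.714°.
The forward bearing on arrival equals the back-azimuth from the destination plus 180°.
Back-azimuth from P₂ (-15.3°, 154.7°) to P₁ (-20.0°, 157.0°), with Δλ' = λ₁ − λ₂ = 2.3°: atan2( sin Δλ' cos φ₁ , cos φ₂ sin φ₁ − sin φ₂ cos φ₁ cos Δλ' ) = 155.9°.
Final bearing = (155.9° + 180°) mod 360° = 335.9°.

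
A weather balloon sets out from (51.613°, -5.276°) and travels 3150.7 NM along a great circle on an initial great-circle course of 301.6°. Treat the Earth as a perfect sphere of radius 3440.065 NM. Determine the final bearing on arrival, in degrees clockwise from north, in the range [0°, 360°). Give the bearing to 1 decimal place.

δ = 3150.7/3440.065 = 0.915884 rad (52.4763°).
Converting: φ₁ = 0.900817 rad, θ = 5.263913 rad.
Applying the spherical law of cosines for sides, sin φ₂ = sin φ₁ cos δ + cos φ₁ sin δ cos θ = 0.735484, so φ₂ = 47.348°.
Then Δλ = atan2(-0.419469, 0.032592) = -1.493254 rad, from sin θ sin δ cos φ₁ over cos δ − sin φ₁ sin φ₂.
λ₂ = -5.276° + -85.557° = -90.833°.
The forward bearing on arrival equals the back-azimuth from the destination plus 180°.
Back-azimuth from P₂ (47.3°, -90.8°) to P₁ (51.6°, -5.3°), with Δλ' = λ₁ − λ₂ = 85.6°: atan2( sin Δλ' cos φ₁ , cos φ₂ sin φ₁ − sin φ₂ cos φ₁ cos Δλ' ) = 51.3°.
Final bearing = (51.3° + 180°) mod 360° = 231.3°.

final bearing 231.3°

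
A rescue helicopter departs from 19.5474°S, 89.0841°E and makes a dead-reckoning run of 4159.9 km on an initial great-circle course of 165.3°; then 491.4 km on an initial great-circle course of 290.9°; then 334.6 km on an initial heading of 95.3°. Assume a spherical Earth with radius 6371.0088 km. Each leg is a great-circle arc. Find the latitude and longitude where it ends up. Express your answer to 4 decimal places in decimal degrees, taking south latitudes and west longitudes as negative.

latitude -53.4311°, longitude 102.8127°

Apply the spherical direct solution leg by leg, carrying full precision between legs.
Leg 1: from (-19.5474°, 89.0841°), δ = 4159.9/6371.0088 = 0.652942 rad, θ = 165.3° → φ = -55.0381°, λ = 104.6909°.
Leg 2: from (-55.0381°, 104.6909°), δ = 491.4/6371.0088 = 0.077131 rad, θ = 290.9° → φ = -53.2588°, λ = 97.7794°.
Leg 3: from (-53.2588°, 97.7794°), δ = 334.6/6371.0088 = 0.052519 rad, θ = 95.3° → φ = -53.4311°, λ = 102.8127°.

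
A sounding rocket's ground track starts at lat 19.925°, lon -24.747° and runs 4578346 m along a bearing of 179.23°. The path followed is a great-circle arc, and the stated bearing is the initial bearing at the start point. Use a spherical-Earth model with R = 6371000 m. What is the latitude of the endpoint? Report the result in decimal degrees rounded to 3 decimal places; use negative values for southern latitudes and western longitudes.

latitude -21.246°

δ = 4578346/6371000 = 0.718623 rad (41.1741°).
Start latitude φ₁ = 0.347757 rad; initial bearing θ = 3.128154 rad.
sin φ₂ = sin φ₁ cos δ + cos φ₁ sin δ cos θ = (0.340790)(0.752713) + (0.940140)(0.658349)(-0.999910) = -0.362367
φ₂ = asin(-0.362367) = -0.370806 rad = -21.246°.
For the longitude increment, Δλ = atan2( sin θ sin δ cos φ₁, cos δ − sin φ₁ sin φ₂ ) = atan2(0.008318, 0.876204) = 0.544°.
Hence λ₂ = -24.747° + 0.544° = -24.203°.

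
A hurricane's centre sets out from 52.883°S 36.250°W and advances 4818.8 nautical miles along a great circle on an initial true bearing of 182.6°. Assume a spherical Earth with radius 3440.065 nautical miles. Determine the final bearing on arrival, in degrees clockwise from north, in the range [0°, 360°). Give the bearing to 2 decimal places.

final bearing 357.71°

The arc subtends δ = 4818.8/3440.065 = 1.400787 rad at the centre.
With φ₁ = -52.883° = -0.922982 rad and θ = 182.6° = 3.186971 rad:
Applying the spherical law of cosines for sides, sin φ₂ = sin φ₁ cos δ + cos φ₁ sin δ cos θ = -0.729046, so φ₂ = -46.807°.
For the longitude increment, Δλ = atan2( sin θ sin δ cos φ₁, cos δ − sin φ₁ sin φ₂ ) = atan2(-0.026979, -0.412154) = -176.255°.
λ₂ = -36.250° + -176.255° = -212.505°, normalized to (−180°, 180°] → 147.495°.
The forward bearing on arrival equals the back-azimuth from the destination plus 180°.
Back-azimuth from P₂ (-46.81°, 147.50°) to P₁ (-52.88°, -36.25°), with Δλ' = λ₁ − λ₂ = -183.75°: atan2( sin Δλ' cos φ₁ , cos φ₂ sin φ₁ − sin φ₂ cos φ₁ cos Δλ' ) = 177.71°.
Final bearing = (177.71° + 180°) mod 360° = 357.71°.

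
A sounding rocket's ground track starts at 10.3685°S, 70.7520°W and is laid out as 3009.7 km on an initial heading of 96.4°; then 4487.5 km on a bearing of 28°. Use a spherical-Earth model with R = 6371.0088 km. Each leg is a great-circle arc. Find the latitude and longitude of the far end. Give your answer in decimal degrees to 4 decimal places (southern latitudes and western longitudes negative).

Apply the spherical direct solution leg by leg, carrying full precision between legs.
Leg 1: from (-10.3685°, -70.7520°), δ = 3009.7/6371.0088 = 0.472406 rad, θ = 96.4° → φ = -12.1317°, λ = -43.2019°.
Leg 2: from (-12.1317°, -43.2019°), δ = 4487.5/6371.0088 = 0.704363 rad, θ = 28° → φ = 23.5054°, λ = -23.8413°.

latitude 23.5054°, longitude -23.8413°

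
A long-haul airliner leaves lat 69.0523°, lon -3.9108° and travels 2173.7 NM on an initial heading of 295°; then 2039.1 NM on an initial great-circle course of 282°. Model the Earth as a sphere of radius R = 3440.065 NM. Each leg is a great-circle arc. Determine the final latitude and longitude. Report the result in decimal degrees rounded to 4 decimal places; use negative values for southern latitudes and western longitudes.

latitude 49.6019°, longitude -145.4801°

Apply the spherical direct solution leg by leg, carrying full precision between legs.
Leg 1: from (69.0523°, -3.9108°), δ = 2173.7/3440.065 = 0.631878 rad, θ = 295° → φ = 57.4405°, λ = -88.0065°.
Leg 2: from (57.4405°, -88.0065°), δ = 2039.1/3440.065 = 0.592750 rad, θ = 282° → φ = 49.6019°, λ = -145.4801°.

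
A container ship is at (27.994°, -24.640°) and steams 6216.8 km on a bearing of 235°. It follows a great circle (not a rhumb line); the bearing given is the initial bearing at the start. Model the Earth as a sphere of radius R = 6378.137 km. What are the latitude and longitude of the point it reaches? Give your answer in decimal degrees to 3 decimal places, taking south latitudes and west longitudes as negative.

latitude -8.952°, longitude -67.973°

Angular distance δ = d/R = 6216.8 / 6378.137 = 0.974705 rad.
With φ₁ = 27.994° = 0.488587 rad and θ = 235° = 4.101524 rad:
Applying the spherical law of cosines for sides, sin φ₂ = sin φ₁ cos δ + cos φ₁ sin δ cos θ = -0.155604, so φ₂ = -8.952°.
For the longitude increment, Δλ = atan2( sin θ sin δ cos φ₁, cos δ − sin φ₁ sin φ₂ ) = atan2(-0.598564, 0.634450) = -43.333°.
λ₂ = λ₁ + Δλ = -67.973°.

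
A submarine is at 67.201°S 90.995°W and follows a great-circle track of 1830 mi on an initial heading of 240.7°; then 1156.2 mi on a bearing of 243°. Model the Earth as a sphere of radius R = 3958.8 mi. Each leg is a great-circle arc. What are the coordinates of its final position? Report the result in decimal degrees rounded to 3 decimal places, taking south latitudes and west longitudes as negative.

latitude -67.736°, longitude 156.914°

Apply the spherical direct solution leg by leg, carrying full precision between legs.
Leg 1: from (-67.201°, -90.995°), δ = 1830/3958.8 = 0.462261 rad, θ = 240.7° → φ = -65.462°, λ = -160.467°.
Leg 2: from (-65.462°, -160.467°), δ = 1156.2/3958.8 = 0.292058 rad, θ = 243° → φ = -67.736°, λ = 156.914°.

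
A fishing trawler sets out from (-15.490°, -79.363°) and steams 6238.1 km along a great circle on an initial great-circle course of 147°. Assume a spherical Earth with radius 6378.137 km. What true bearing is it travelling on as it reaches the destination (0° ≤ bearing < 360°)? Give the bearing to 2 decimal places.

final bearing 113.66°

δ = 6238.1/6378.137 = 0.978044 rad (56.0378°).
Converting: φ₁ = -0.270352 rad, θ = 2.565634 rad.
sin φ₂ = sin φ₁ cos δ + cos φ₁ sin δ cos θ = (-0.267070)(0.558646) + (0.963677)(0.829406)(-0.838671) = -0.819530
φ₂ = asin(-0.819530) = -0.960591 rad = -55.038°.
Δλ = atan2( sin θ sin δ cos φ₁ , cos δ − sin φ₁ sin φ₂ ) = atan2(0.435319, 0.339774) = 0.908049 rad = 52.027°.
λ₂ = λ₁ + Δλ = -27.336°.
The forward bearing on arrival equals the back-azimuth from the destination plus 180°.
Back-azimuth from P₂ (-55.04°, -27.34°) to P₁ (-15.49°, -79.36°), with Δλ' = λ₁ − λ₂ = -52.03°: atan2( sin Δλ' cos φ₁ , cos φ₂ sin φ₁ − sin φ₂ cos φ₁ cos Δλ' ) = 293.66°.
Final bearing = (293.66° + 180°) mod 360° = 113.66°.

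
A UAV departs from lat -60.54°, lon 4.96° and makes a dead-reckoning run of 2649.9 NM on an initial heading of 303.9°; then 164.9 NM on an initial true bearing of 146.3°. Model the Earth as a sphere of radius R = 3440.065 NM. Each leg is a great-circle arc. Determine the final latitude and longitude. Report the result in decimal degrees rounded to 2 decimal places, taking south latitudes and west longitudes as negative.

Apply the spherical direct solution leg by leg, carrying full precision between legs.
Leg 1: from (-60.54°, 4.96°), δ = 2649.9/3440.065 = 0.770305 rad, θ = 303.9° → φ = -25.71°, λ = -34.94°.
Leg 2: from (-25.71°, -34.94°), δ = 164.9/3440.065 = 0.047935 rad, θ = 146.3° → φ = -27.99°, λ = -33.22°.

latitude -27.99°, longitude -33.22°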